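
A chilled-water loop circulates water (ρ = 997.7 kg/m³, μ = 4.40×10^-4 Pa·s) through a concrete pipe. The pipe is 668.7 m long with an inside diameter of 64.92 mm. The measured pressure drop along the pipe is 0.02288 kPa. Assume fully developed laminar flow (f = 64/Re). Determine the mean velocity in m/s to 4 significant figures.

For laminar flow, f = 64/Re with Re = ρVD/μ, so Darcy-Weisbach reduces to ΔP = 32μLV/D². Solving for V: V = ΔP·D²/(32μL) = 22.88·(0.06492)²/(32·0.00044·668.7) = 0.01024 m/s.
Check: Re = ρVD/μ = 997.7·0.01024·0.06492/0.00044 = 1508 < 2300, so the laminar assumption holds.

V ≈ 0.01024 m/s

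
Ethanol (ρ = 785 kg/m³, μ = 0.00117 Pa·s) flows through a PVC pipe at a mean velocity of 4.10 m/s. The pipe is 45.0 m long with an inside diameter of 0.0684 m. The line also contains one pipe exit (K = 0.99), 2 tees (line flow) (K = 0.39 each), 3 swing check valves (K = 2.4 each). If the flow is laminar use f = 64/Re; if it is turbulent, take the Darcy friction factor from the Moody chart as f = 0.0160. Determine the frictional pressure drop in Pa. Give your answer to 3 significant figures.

Reynolds number Re = ρVD/μ = 785 · 4.1 · 0.0684 / 0.00117 = 1.882e+05.
Re > 4000 → turbulent; use the Moody-chart value f = 0.0160.
Total minor-loss coefficient ΣK = 1·0.99 + 2·0.39 + 3·2.4 = 8.97.
ΔP = [f·L/D + ΣK]·(ρV²/2) = [0.016·45/0.0684 + 8.97]·(785·4.1²/2) = [10.53 + 8.97]·6598 = 1.286e+05 Pa.

ΔP ≈ 129000 Pa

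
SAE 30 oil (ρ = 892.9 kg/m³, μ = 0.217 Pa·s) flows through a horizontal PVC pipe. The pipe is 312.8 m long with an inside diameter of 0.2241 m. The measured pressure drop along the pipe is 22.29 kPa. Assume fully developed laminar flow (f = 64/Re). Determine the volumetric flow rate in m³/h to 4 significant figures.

For laminar flow, f = 64/Re with Re = ρVD/μ, so Darcy-Weisbach reduces to ΔP = 32μLV/D². Solving for V: V = ΔP·D²/(32μL) = 2.229e+04·(0.2241)²/(32·0.217·312.8) = 0.5154 m/s.
Check: Re = ρVD/μ = 892.9·0.5154·0.2241/0.217 = 475.2 < 2300, so the laminar assumption holds.
Q = V·A = 0.5154·(π/4·0.2241²) = 0.02033 m³/s = 73.18 m³/h.

Q ≈ 73.18 m³/h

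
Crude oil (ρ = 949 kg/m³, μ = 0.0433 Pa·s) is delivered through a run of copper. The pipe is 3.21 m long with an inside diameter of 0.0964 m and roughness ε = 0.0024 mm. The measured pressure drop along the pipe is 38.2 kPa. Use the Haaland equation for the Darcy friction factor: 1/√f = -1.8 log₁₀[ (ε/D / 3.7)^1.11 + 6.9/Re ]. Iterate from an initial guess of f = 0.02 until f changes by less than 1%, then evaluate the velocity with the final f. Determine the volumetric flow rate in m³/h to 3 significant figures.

Rearranging Darcy-Weisbach: V = √(2·ΔP·D/(f·L·ρ)). With ε/D = 2.4e-06/0.0964 = 2.49e-05, iterate starting from f = 0.02:
  f = 0.02 → V = √(2·3.82e+04·0.0964/(0.02·3.21·949)) = 10.99 m/s; Re = ρVD/μ = 2.323e+04; f → 0.02485
  f = 0.02485 → V = 9.864 m/s; Re = 2.084e+04; f → 0.02552
  f = 0.02552 → V = 9.733 m/s; Re = 2.056e+04; f → 0.0256
Converged (Δf/f < 1%). With the final f = 0.0256: V = √(2·3.82e+04·0.0964/(0.0256·3.21·949)) = 9.717 m/s.
Q = V·A = 9.717·(π/4·0.0964²) = 0.07092 m³/s = 255 m³/h.

Q ≈ 255 m³/h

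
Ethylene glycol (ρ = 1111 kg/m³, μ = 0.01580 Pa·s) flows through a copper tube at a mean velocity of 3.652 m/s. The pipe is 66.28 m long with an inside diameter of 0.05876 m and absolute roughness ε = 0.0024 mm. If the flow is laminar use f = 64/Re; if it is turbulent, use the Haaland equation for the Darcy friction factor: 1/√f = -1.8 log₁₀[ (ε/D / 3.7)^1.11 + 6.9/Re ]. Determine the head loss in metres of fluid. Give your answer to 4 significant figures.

Reynolds number Re = ρVD/μ = 1111 · 3.652 · 0.05876 / 0.0158 = 1.509e+04.
Re > 4000 → turbulent. Relative roughness ε/D = 2.4e-06/0.05876 = 4.08e-05. Haaland: 1/√f = -1.8 log₁₀[(4.08e-05/3.7)^1.11 + 6.9/1.509e+04] = -1.8 log₁₀[3.15e-06 + 0.000457] = 6.006, so f = 0.02772.
Darcy-Weisbach: ΔP = f(L/D)(ρV²/2) = 0.02772·(66.28/0.05876)·(1111·3.652²/2) = 0.02772·1128·7409 = 2.316e+05 Pa.
Head loss h_f = ΔP/(ρg) = 2.316e+05/(1111·9.81) = 21.25 m.

h_f ≈ 21.25 m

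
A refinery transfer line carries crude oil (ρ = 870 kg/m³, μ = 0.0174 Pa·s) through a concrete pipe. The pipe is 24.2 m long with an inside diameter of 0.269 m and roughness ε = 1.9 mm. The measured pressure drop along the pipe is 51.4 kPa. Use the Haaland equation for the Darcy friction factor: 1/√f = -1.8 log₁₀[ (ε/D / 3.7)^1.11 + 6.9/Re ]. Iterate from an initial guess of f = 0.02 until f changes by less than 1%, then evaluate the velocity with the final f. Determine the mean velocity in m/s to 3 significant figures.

V ≈ 6.15 m/s

Rearranging Darcy-Weisbach: V = √(2·ΔP·D/(f·L·ρ)). With ε/D = 0.0019/0.269 = 0.00706, iterate starting from f = 0.02:
  f = 0.02 → V = √(2·5.14e+04·0.269/(0.02·24.2·870)) = 8.104 m/s; Re = ρVD/μ = 1.09e+05; f → 0.03451
  f = 0.03451 → V = 6.169 m/s; Re = 8.298e+04; f → 0.0347
Converged (Δf/f < 1%). With the final f = 0.0347: V = √(2·5.14e+04·0.269/(0.0347·24.2·870)) = 6.152 m/s.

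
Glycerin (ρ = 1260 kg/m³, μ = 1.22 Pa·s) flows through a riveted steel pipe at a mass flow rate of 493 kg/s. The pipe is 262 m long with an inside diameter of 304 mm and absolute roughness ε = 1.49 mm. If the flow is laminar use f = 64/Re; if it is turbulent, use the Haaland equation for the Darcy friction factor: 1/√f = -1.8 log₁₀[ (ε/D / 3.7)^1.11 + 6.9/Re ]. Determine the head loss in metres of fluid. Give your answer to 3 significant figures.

h_f ≈ 48.3 m

A = πD²/4 = π(0.304)²/4 = 0.07258 m²; mean velocity V = ṁ/(ρA) = 493/(1260 · 0.07258) = 5.391 m/s.
Reynolds number Re = ρVD/μ = 1260 · 5.391 · 0.304 / 1.22 = 1692.
Re < 2300 → laminar flow, so f = 64/Re = 64/1692 = 0.03781 (the turbulent correlation is not needed).
Darcy-Weisbach: ΔP = f(L/D)(ρV²/2) = 0.03781·(262/0.304)·(1260·5.391²/2) = 0.03781·861.8·1.831e+04 = 5.966e+05 Pa.
Head loss h_f = ΔP/(ρg) = 5.966e+05/(1260·9.81) = 48.3 m.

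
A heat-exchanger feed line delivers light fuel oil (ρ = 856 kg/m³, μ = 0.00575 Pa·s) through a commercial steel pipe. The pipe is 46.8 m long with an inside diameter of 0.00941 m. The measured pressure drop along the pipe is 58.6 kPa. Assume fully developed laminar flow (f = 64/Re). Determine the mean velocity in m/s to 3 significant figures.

For laminar flow, f = 64/Re with Re = ρVD/μ, so Darcy-Weisbach reduces to ΔP = 32μLV/D². Solving for V: V = ΔP·D²/(32μL) = 5.86e+04·(0.00941)²/(32·0.00575·46.8) = 0.6026 m/s.
Check: Re = ρVD/μ = 856·0.6026·0.00941/0.00575 = 844.1 < 2300, so the laminar assumption holds.

V ≈ 0.603 m/s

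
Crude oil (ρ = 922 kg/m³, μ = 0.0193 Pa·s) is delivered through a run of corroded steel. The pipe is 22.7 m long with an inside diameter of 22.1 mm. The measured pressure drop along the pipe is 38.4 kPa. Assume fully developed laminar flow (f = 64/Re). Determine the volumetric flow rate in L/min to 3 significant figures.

For laminar flow, f = 64/Re with Re = ρVD/μ, so Darcy-Weisbach reduces to ΔP = 32μLV/D². Solving for V: V = ΔP·D²/(32μL) = 3.84e+04·(0.0221)²/(32·0.0193·22.7) = 1.338 m/s.
Check: Re = ρVD/μ = 922·1.338·0.0221/0.0193 = 1412 < 2300, so the laminar assumption holds.
Q = V·A = 1.338·(π/4·0.0221²) = 0.0005132 m³/s = 30.8 L/min.

Q ≈ 30.8 L/min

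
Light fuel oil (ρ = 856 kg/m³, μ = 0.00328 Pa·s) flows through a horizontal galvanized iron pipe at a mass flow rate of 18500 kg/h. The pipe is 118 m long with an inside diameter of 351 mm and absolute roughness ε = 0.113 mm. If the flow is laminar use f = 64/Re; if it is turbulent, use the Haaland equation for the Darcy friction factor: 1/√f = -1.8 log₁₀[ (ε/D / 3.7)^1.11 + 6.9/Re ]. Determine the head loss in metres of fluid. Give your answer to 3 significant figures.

h_f ≈ 0.00241 m

ṁ = 18500 kg/h = 18500/3600 = 5.139 kg/s.
A = πD²/4 = π(0.351)²/4 = 0.09676 m²; mean velocity V = ṁ/(ρA) = 5.139/(856 · 0.09676) = 0.06204 m/s.
Reynolds number Re = ρVD/μ = 856 · 0.06204 · 0.351 / 0.00328 = 5683.
Re > 4000 → turbulent. Relative roughness ε/D = 0.000113/0.351 = 0.000322. Haaland: 1/√f = -1.8 log₁₀[(0.000322/3.7)^1.11 + 6.9/5683] = -1.8 log₁₀[3.11e-05 + 0.00121] = 5.229, so f = 0.03658.
Darcy-Weisbach: ΔP = f(L/D)(ρV²/2) = 0.03658·(118/0.351)·(856·0.06204²/2) = 0.03658·336.2·1.648 = 20.26 Pa.
Head loss h_f = ΔP/(ρg) = 20.26/(856·9.81) = 0.00241 m.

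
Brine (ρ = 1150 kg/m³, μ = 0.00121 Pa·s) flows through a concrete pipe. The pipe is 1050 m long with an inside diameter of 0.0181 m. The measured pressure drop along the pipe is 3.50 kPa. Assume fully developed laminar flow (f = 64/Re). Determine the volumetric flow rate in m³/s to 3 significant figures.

Q ≈ 7.26×10^-6 m³/s

For laminar flow, f = 64/Re with Re = ρVD/μ, so Darcy-Weisbach reduces to ΔP = 32μLV/D². Solving for V: V = ΔP·D²/(32μL) = 3500·(0.0181)²/(32·0.00121·1050) = 0.0282 m/s.
Check: Re = ρVD/μ = 1150·0.0282·0.0181/0.00121 = 485.2 < 2300, so the laminar assumption holds.
Q = V·A = 0.0282·(π/4·0.0181²) = 7.257e-06 m³/s = 7.26×10^-6 m³/s.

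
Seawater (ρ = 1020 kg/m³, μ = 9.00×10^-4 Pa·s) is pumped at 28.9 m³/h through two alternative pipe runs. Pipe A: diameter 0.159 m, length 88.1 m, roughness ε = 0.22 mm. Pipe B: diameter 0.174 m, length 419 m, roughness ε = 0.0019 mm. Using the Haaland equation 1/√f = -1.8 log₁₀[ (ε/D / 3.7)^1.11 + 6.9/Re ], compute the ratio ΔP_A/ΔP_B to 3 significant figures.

Pipe A: V = Q/A = 0.008028/0.01986 = 0.4043 m/s; Re = 7.286e+04; ε/D = 0.00138; Haaland → f = 0.02383; ΔP_A = f(L/D)(ρV²/2) = 1101 Pa.
Pipe B: V = Q/A = 0.008028/0.02378 = 0.3376 m/s; Re = 6.658e+04; ε/D = 1.09e-05; Haaland → f = 0.01947; ΔP_B = f(L/D)(ρV²/2) = 2725 Pa.
ΔP_A/ΔP_B = 1101/2725 = 0.404.

ΔP_A/ΔP_B ≈ 0.404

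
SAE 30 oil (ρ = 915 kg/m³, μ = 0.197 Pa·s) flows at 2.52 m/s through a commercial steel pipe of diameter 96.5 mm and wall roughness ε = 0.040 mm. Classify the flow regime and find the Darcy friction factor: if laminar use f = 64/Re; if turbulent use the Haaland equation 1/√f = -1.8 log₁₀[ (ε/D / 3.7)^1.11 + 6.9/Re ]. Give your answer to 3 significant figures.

Re = ρVD/μ = 915·2.52·0.0965/0.197 = 1129.
Re < 2300 → laminar, so f = 64/Re = 0.05666 (roughness is irrelevant in laminar flow).

f ≈ 0.0567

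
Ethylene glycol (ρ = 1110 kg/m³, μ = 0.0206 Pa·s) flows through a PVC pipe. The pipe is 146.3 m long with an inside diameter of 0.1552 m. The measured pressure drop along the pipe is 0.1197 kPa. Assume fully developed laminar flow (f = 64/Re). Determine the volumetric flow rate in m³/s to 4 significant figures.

For laminar flow, f = 64/Re with Re = ρVD/μ, so Darcy-Weisbach reduces to ΔP = 32μLV/D². Solving for V: V = ΔP·D²/(32μL) = 119.7·(0.1552)²/(32·0.0206·146.3) = 0.0299 m/s.
Check: Re = ρVD/μ = 1110·0.0299·0.1552/0.0206 = 250 < 2300, so the laminar assumption holds.
Q = V·A = 0.0299·(π/4·0.1552²) = 0.0005656 m³/s = 5.656×10^-4 m³/s.

Q ≈ 5.656×10^-4 m³/s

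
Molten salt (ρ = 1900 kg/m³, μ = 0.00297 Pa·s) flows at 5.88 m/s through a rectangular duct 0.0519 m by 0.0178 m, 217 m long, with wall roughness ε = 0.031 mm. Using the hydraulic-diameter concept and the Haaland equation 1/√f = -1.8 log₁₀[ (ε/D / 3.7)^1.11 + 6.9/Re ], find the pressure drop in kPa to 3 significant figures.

ΔP ≈ 6060 kPa

Hydraulic diameter D_h = 4A/P = 4·(0.0519·0.0178)/(2·(0.0519+0.0178)) = 0.003695/0.1394 = 0.02651 m.
Re = ρVD_h/μ = 1900·5.88·0.02651/0.00297 = 9.971e+04.
ε/D_h = 3.1e-05/0.02651 = 0.00117; Haaland gives 1/√f = -1.8 log₁₀[0.00013+6.92e-05] = 6.66, so f = 0.02254.
ΔP = f(L/D_h)(ρV²/2) = 0.02254·217/0.02651·3.285e+04 = 6.061e+06 Pa.
ΔP = 6060 kPa.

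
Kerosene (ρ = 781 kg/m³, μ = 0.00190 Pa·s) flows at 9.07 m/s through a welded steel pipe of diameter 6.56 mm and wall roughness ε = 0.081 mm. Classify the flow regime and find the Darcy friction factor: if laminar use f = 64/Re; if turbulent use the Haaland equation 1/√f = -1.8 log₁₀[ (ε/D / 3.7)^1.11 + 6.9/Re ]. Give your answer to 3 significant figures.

f ≈ 0.0428

Re = ρVD/μ = 781·9.07·0.00656/0.0019 = 2.446e+04.
Re > 4000 → turbulent. ε/D = 8.1e-05/0.00656 = 0.0123; Haaland: 1/√f = -1.8 log₁₀[0.00178 + 0.000282] = 4.833, so f = 0.0428.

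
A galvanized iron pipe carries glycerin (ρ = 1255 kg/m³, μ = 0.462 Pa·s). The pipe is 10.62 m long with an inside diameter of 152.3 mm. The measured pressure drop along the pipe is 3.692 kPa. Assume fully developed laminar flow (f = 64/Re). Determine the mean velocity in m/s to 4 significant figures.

V ≈ 0.5454 m/s

For laminar flow, f = 64/Re with Re = ρVD/μ, so Darcy-Weisbach reduces to ΔP = 32μLV/D². Solving for V: V = ΔP·D²/(32μL) = 3692·(0.1523)²/(32·0.462·10.62) = 0.5454 m/s.
Check: Re = ρVD/μ = 1255·0.5454·0.1523/0.462 = 225.7 < 2300, so the laminar assumption holds.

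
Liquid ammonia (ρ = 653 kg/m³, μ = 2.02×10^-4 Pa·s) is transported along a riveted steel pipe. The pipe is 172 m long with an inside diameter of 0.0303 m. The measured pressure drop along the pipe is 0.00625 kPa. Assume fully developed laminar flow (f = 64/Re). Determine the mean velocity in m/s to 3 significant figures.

V ≈ 0.00516 m/s

For laminar flow, f = 64/Re with Re = ρVD/μ, so Darcy-Weisbach reduces to ΔP = 32μLV/D². Solving for V: V = ΔP·D²/(32μL) = 6.25·(0.0303)²/(32·0.000202·172) = 0.005161 m/s.
Check: Re = ρVD/μ = 653·0.005161·0.0303/0.000202 = 505.5 < 2300, so the laminar assumption holds.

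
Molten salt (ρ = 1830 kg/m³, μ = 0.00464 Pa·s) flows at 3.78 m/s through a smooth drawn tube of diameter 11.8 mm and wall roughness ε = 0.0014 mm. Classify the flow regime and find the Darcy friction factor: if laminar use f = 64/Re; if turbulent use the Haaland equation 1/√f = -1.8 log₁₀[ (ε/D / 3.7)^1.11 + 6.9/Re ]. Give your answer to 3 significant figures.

Re = ρVD/μ = 1830·3.78·0.0118/0.00464 = 1.759e+04.
Re > 4000 → turbulent. ε/D = 1.4e-06/0.0118 = 0.000119; Haaland: 1/√f = -1.8 log₁₀[1.03e-05 + 0.000392] = 6.111, so f = 0.02677.

f ≈ 0.0268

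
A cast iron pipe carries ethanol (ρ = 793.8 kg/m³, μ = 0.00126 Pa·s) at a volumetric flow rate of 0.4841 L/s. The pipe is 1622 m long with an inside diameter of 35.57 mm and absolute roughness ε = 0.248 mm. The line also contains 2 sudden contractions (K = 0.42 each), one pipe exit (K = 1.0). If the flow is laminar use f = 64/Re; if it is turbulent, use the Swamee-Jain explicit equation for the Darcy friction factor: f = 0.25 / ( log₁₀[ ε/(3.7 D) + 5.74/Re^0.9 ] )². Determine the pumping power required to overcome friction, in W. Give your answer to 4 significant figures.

Q = 0.4841 L/s = 0.4841/1000 = 0.0004841 m³/s.
Cross-sectional area A = πD²/4 = π(0.03557)²/4 = 0.0009937 m²; mean velocity V = Q/A = 0.0004841/0.0009937 = 0.4872 m/s.
Reynolds number Re = ρVD/μ = 793.8 · 0.4872 · 0.03557 / 0.00126 = 1.092e+04.
Re > 4000 → turbulent. Relative roughness ε/D = 0.000248/0.03557 = 0.00697. Swamee-Jain: f = 0.25/(log₁₀[0.00697/3.7 + 5.74/1.092e+04^0.9])² = 0.25/(log₁₀[0.00188 + 0.00133])² = 0.25/(-2.493)² = 0.04024.
Total minor-loss coefficient ΣK = 2·0.42 + 1·1 = 1.84.
ΔP = [f·L/D + ΣK]·(ρV²/2) = [0.04024·1622/0.03557 + 1.84]·(793.8·0.4872²/2) = [1835 + 1.84]·94.2 = 1.73e+05 Pa.
Pumping power P = QΔP = 0.0004841·1.73e+05 = 83.755 W = 83.76 W.

P ≈ 83.76 W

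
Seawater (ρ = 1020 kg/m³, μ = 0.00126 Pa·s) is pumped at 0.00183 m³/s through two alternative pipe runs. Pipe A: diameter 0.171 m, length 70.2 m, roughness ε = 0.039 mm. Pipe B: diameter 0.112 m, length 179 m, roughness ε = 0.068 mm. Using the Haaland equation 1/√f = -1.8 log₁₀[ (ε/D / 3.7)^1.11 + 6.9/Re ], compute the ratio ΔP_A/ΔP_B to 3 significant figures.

Pipe A: V = Q/A = 0.00183/0.02297 = 0.07968 m/s; Re = 1.103e+04; ε/D = 0.000228; Haaland → f = 0.03034; ΔP_A = f(L/D)(ρV²/2) = 40.34 Pa.
Pipe B: V = Q/A = 0.00183/0.009852 = 0.1857 m/s; Re = 1.684e+04; ε/D = 0.000607; Haaland → f = 0.02791; ΔP_B = f(L/D)(ρV²/2) = 784.9 Pa.
ΔP_A/ΔP_B = 40.34/784.9 = 0.0514.

ΔP_A/ΔP_B ≈ 0.0514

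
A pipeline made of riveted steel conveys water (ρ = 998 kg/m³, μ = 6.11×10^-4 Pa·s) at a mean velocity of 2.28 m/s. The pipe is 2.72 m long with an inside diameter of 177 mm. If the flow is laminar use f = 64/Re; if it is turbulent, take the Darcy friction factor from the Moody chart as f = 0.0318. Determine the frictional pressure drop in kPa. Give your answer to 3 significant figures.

ΔP ≈ 1.27 kPa

Reynolds number Re = ρVD/μ = 998 · 2.28 · 0.177 / 0.000611 = 6.592e+05.
Re > 4000 → turbulent; use the Moody-chart value f = 0.0318.
Darcy-Weisbach: ΔP = f(L/D)(ρV²/2) = 0.0318·(2.72/0.177)·(998·2.28²/2) = 0.0318·15.37·2594 = 1268 Pa.
ΔP = 1268 Pa = 1.27 kPa.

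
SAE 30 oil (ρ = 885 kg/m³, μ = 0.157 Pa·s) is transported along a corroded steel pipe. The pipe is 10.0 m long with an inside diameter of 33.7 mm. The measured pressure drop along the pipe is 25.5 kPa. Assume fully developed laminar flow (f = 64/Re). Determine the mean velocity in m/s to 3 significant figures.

For laminar flow, f = 64/Re with Re = ρVD/μ, so Darcy-Weisbach reduces to ΔP = 32μLV/D². Solving for V: V = ΔP·D²/(32μL) = 2.55e+04·(0.0337)²/(32·0.157·10) = 0.5764 m/s.
Check: Re = ρVD/μ = 885·0.5764·0.0337/0.157 = 109.5 < 2300, so the laminar assumption holds.

V ≈ 0.576 m/s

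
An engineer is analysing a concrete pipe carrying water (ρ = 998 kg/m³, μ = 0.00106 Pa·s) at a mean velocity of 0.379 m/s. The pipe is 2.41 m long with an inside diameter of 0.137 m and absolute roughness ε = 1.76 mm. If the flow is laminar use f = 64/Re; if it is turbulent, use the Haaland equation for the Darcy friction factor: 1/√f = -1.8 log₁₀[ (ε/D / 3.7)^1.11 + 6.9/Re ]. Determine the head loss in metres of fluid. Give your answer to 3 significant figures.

Reynolds number Re = ρVD/μ = 998 · 0.379 · 0.137 / 0.00106 = 4.889e+04.
Re > 4000 → turbulent. Relative roughness ε/D = 0.00176/0.137 = 0.0128. Haaland: 1/√f = -1.8 log₁₀[(0.0128/3.7)^1.11 + 6.9/4.889e+04] = -1.8 log₁₀[0.00186 + 0.000141] = 4.857, so f = 0.04239.
Darcy-Weisbach: ΔP = f(L/D)(ρV²/2) = 0.04239·(2.41/0.137)·(998·0.379²/2) = 0.04239·17.59·71.68 = 53.45 Pa.
Head loss h_f = ΔP/(ρg) = 53.45/(998·9.81) = 0.00546 m.

h_f ≈ 0.00546 m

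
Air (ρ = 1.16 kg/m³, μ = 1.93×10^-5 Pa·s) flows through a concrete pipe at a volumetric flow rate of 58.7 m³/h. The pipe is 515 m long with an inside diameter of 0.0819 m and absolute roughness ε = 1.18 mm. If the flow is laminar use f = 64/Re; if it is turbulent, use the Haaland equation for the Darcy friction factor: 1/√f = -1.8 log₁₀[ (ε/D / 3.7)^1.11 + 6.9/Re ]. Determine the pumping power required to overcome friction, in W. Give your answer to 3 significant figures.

P ≈ 26.2 W

Q = 58.7 m³/h = 58.7/3600 = 0.01631 m³/s.
Cross-sectional area A = πD²/4 = π(0.0819)²/4 = 0.005268 m²; mean velocity V = Q/A = 0.01631/0.005268 = 3.095 m/s.
Reynolds number Re = ρVD/μ = 1.16 · 3.095 · 0.0819 / 1.93e-05 = 1.524e+04.
Re > 4000 → turbulent. Relative roughness ε/D = 0.00118/0.0819 = 0.0144. Haaland: 1/√f = -1.8 log₁₀[(0.0144/3.7)^1.11 + 6.9/1.524e+04] = -1.8 log₁₀[0.00212 + 0.000453] = 4.663, so f = 0.046.
Darcy-Weisbach: ΔP = f(L/D)(ρV²/2) = 0.046·(515/0.0819)·(1.16·3.095²/2) = 0.046·6288·5.556 = 1607 Pa.
Pumping power P = QΔP = 0.01631·1607 = 26.20 W = 26.2 W.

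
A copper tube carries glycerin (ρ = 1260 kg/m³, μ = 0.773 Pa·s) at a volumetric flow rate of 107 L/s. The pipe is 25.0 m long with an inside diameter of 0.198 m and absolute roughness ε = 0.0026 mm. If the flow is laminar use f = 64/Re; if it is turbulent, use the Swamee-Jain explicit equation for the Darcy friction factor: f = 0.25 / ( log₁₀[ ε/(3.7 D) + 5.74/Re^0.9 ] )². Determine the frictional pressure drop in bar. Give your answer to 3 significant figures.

Q = 107 L/s = 107/1000 = 0.107 m³/s.
Cross-sectional area A = πD²/4 = π(0.198)²/4 = 0.03079 m²; mean velocity V = Q/A = 0.107/0.03079 = 3.475 m/s.
Reynolds number Re = ρVD/μ = 1260 · 3.475 · 0.198 / 0.773 = 1122.
Re < 2300 → laminar flow, so f = 64/Re = 64/1122 = 0.05706 (the turbulent correlation is not needed).
Darcy-Weisbach: ΔP = f(L/D)(ρV²/2) = 0.05706·(25/0.198)·(1260·3.475²/2) = 0.05706·126.3·7608 = 5.482e+04 Pa.
ΔP = 5.482e+04 Pa = 0.548 bar.

ΔP ≈ 0.548 bar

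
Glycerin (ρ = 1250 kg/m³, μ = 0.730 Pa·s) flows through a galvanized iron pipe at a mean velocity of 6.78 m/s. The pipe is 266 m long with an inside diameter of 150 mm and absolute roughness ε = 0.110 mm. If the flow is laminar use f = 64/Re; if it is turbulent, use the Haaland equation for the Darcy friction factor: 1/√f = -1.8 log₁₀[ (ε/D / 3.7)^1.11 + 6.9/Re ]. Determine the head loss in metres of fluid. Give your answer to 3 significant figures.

h_f ≈ 153 m

Reynolds number Re = ρVD/μ = 1250 · 6.78 · 0.15 / 0.73 = 1741.
Re < 2300 → laminar flow, so f = 64/Re = 64/1741 = 0.03675 (the turbulent correlation is not needed).
Darcy-Weisbach: ΔP = f(L/D)(ρV²/2) = 0.03675·(266/0.15)·(1250·6.78²/2) = 0.03675·1773·2.873e+04 = 1.872e+06 Pa.
Head loss h_f = ΔP/(ρg) = 1.872e+06/(1250·9.81) = 153 m.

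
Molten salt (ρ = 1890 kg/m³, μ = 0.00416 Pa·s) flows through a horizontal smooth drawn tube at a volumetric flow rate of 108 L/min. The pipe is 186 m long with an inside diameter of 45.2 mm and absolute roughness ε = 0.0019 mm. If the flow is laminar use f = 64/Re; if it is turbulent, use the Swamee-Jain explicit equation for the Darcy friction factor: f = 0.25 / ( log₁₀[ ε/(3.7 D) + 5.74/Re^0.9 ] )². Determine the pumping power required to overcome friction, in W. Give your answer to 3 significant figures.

Q = 108 L/min = 108/60000 = 0.0018 m³/s.
Cross-sectional area A = πD²/4 = π(0.0452)²/4 = 0.001605 m²; mean velocity V = Q/A = 0.0018/0.001605 = 1.122 m/s.
Reynolds number Re = ρVD/μ = 1890 · 1.122 · 0.0452 / 0.00416 = 2.304e+04.
Re > 4000 → turbulent. Relative roughness ε/D = 1.9e-06/0.0452 = 4.2e-05. Swamee-Jain: f = 0.25/(log₁₀[4.2e-05/3.7 + 5.74/2.304e+04^0.9])² = 0.25/(log₁₀[1.14e-05 + 0.00068])² = 0.25/(-3.16)² = 0.02503.
Darcy-Weisbach: ΔP = f(L/D)(ρV²/2) = 0.02503·(186/0.0452)·(1890·1.122²/2) = 0.02503·4115·1189 = 1.225e+05 Pa.
Pumping power P = QΔP = 0.0018·1.225e+05 = 220.5 W = 221 W.

P ≈ 221 W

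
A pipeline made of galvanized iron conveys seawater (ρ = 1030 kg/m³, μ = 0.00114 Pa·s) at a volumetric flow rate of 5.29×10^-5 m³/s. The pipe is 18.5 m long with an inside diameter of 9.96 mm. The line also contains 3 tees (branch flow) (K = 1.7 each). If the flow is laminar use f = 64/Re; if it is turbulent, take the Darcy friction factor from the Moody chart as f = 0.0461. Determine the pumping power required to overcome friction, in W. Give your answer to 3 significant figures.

P ≈ 1.14 W

Cross-sectional area A = πD²/4 = π(0.00996)²/4 = 7.791e-05 m²; mean velocity V = Q/A = 5.29e-05/7.791e-05 = 0.679 m/s.
Reynolds number Re = ρVD/μ = 1030 · 0.679 · 0.00996 / 0.00114 = 6110.
Re > 4000 → turbulent; use the Moody-chart value f = 0.0461.
Total minor-loss coefficient ΣK = 3·1.7 = 5.1.
ΔP = [f·L/D + ΣK]·(ρV²/2) = [0.0461·18.5/0.00996 + 5.1]·(1030·0.679²/2) = [85.63 + 5.1]·237.4 = 2.154e+04 Pa.
Pumping power P = QΔP = 5.29e-05·2.154e+04 = 1.139 W = 1.14 W.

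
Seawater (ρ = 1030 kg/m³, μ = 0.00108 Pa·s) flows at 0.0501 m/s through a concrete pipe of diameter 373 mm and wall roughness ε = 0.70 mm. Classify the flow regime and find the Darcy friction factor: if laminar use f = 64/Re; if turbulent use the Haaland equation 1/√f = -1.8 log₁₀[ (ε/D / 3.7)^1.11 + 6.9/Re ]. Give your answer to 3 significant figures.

f ≈ 0.0298

Re = ρVD/μ = 1030·0.0501·0.373/0.00108 = 1.782e+04.
Re > 4000 → turbulent. ε/D = 0.0007/0.373 = 0.00188; Haaland: 1/√f = -1.8 log₁₀[0.00022 + 0.000387] = 5.79, so f = 0.02983.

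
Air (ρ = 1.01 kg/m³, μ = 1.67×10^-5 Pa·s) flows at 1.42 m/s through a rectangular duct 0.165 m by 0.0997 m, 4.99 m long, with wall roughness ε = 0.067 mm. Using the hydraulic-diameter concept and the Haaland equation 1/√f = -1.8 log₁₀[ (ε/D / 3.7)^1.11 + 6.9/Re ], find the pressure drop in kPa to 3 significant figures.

ΔP ≈ 0.00127 kPa

Hydraulic diameter D_h = 4A/P = 4·(0.165·0.0997)/(2·(0.165+0.0997)) = 0.0658/0.5294 = 0.1243 m.
Re = ρVD_h/μ = 1.01·1.42·0.1243/1.67e-05 = 1.067e+04.
ε/D_h = 6.7e-05/0.1243 = 0.000539; Haaland gives 1/√f = -1.8 log₁₀[5.51e-05+0.000646] = 5.677, so f = 0.03103.
ΔP = f(L/D_h)(ρV²/2) = 0.03103·4.99/0.1243·1.018 = 1.268 Pa.
ΔP = 0.00127 kPa.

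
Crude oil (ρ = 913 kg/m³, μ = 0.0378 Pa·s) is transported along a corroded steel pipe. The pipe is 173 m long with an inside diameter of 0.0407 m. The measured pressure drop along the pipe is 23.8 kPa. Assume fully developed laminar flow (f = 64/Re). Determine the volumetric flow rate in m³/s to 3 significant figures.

Q ≈ 2.45×10^-4 m³/s

For laminar flow, f = 64/Re with Re = ρVD/μ, so Darcy-Weisbach reduces to ΔP = 32μLV/D². Solving for V: V = ΔP·D²/(32μL) = 2.38e+04·(0.0407)²/(32·0.0378·173) = 0.1884 m/s.
Check: Re = ρVD/μ = 913·0.1884·0.0407/0.0378 = 185.2 < 2300, so the laminar assumption holds.
Q = V·A = 0.1884·(π/4·0.0407²) = 0.0002451 m³/s = 2.45×10^-4 m³/s.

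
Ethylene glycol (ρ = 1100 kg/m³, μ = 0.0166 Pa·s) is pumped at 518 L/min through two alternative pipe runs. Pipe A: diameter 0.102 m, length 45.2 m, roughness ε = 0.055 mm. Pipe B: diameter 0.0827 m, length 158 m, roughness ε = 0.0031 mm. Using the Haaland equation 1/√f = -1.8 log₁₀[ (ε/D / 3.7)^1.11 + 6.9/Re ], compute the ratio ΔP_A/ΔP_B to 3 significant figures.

ΔP_A/ΔP_B ≈ 0.108

Pipe A: V = Q/A = 0.008633/0.008171 = 1.057 m/s; Re = 7141; ε/D = 0.000539; Haaland → f = 0.0345; ΔP_A = f(L/D)(ρV²/2) = 9388 Pa.
Pipe B: V = Q/A = 0.008633/0.005372 = 1.607 m/s; Re = 8808; ε/D = 3.75e-05; Haaland → f = 0.03203; ΔP_B = f(L/D)(ρV²/2) = 8.693e+04 Pa.
ΔP_A/ΔP_B = 9388/8.693e+04 = 0.108.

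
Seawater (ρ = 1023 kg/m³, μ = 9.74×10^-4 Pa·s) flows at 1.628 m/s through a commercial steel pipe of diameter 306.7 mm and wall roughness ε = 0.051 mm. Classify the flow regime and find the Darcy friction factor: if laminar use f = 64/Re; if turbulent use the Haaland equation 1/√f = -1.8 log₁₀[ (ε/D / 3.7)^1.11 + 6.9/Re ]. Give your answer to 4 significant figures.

f ≈ 0.01490

Re = ρVD/μ = 1023·1.628·0.3067/0.000974 = 5.244e+05.
Re > 4000 → turbulent. ε/D = 5.1e-05/0.3067 = 0.000166; Haaland: 1/√f = -1.8 log₁₀[1.49e-05 + 1.32e-05] = 8.192, so f = 0.0149.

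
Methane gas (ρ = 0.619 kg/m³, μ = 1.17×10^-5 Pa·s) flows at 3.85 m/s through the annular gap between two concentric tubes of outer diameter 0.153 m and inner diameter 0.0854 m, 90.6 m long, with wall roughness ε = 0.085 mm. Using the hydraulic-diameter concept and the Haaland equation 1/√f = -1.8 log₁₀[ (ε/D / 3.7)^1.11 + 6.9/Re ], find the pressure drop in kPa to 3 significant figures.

ΔP ≈ 0.186 kPa

Hydraulic diameter D_h = 4A/P = D_o - D_i = 0.153 - 0.0854 = 0.0676 m.
Re = ρVD_h/μ = 0.619·3.85·0.0676/1.17e-05 = 1.377e+04.
ε/D_h = 8.5e-05/0.0676 = 0.00126; Haaland gives 1/√f = -1.8 log₁₀[0.000141+0.000501] = 5.746, so f = 0.03029.
ΔP = f(L/D_h)(ρV²/2) = 0.03029·90.6/0.0676·4.588 = 186.2 Pa.
ΔP = 0.186 kPa.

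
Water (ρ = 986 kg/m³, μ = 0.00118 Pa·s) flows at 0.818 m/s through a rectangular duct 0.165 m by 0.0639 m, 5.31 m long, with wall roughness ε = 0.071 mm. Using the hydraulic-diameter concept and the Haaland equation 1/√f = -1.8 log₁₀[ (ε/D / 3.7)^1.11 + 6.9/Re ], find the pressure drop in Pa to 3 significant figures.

ΔP ≈ 425 Pa

Hydraulic diameter D_h = 4A/P = 4·(0.165·0.0639)/(2·(0.165+0.0639)) = 0.04217/0.4578 = 0.09212 m.
Re = ρVD_h/μ = 986·0.818·0.09212/0.00118 = 6.297e+04.
ε/D_h = 7.1e-05/0.09212 = 0.000771; Haaland gives 1/√f = -1.8 log₁₀[8.2e-05+0.00011] = 6.692, so f = 0.02233.
ΔP = f(L/D_h)(ρV²/2) = 0.02233·5.31/0.09212·329.9 = 424.6 Pa.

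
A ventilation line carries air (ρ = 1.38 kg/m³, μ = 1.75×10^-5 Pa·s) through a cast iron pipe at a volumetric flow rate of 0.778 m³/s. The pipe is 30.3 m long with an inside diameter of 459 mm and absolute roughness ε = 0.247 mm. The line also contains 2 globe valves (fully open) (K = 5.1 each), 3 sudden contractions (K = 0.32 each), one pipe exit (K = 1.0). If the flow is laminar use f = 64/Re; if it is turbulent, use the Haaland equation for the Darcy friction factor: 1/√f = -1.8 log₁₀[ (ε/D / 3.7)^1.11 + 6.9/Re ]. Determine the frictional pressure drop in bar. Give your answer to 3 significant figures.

Cross-sectional area A = πD²/4 = π(0.459)²/4 = 0.1655 m²; mean velocity V = Q/A = 0.778/0.1655 = 4.702 m/s.
Reynolds number Re = ρVD/μ = 1.38 · 4.702 · 0.459 / 1.75e-05 = 1.702e+05.
Re > 4000 → turbulent. Relative roughness ε/D = 0.000247/0.459 = 0.000538. Haaland: 1/√f = -1.8 log₁₀[(0.000538/3.7)^1.11 + 6.9/1.702e+05] = -1.8 log₁₀[5.5e-05 + 4.05e-05] = 7.235, so f = 0.0191.
Total minor-loss coefficient ΣK = 2·5.1 + 3·0.32 + 1·1 = 12.2.
ΔP = [f·L/D + ΣK]·(ρV²/2) = [0.0191·30.3/0.459 + 12.2]·(1.38·4.702²/2) = [1.261 + 12.2]·15.25 = 204.7 Pa.
ΔP = 204.7 Pa = 0.00205 bar.

ΔP ≈ 0.00205 bar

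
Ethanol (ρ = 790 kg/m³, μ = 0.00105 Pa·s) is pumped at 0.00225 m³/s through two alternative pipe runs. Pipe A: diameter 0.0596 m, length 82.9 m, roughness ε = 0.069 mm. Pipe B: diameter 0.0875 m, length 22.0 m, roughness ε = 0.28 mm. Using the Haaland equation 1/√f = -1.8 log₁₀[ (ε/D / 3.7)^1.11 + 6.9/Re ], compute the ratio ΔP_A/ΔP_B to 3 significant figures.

ΔP_A/ΔP_B ≈ 21.1

Pipe A: V = Q/A = 0.00225/0.00279 = 0.8065 m/s; Re = 3.616e+04; ε/D = 0.00116; Haaland → f = 0.02526; ΔP_A = f(L/D)(ρV²/2) = 9027 Pa.
Pipe B: V = Q/A = 0.00225/0.006013 = 0.3742 m/s; Re = 2.463e+04; ε/D = 0.0032; Haaland → f = 0.03074; ΔP_B = f(L/D)(ρV²/2) = 427.4 Pa.
ΔP_A/ΔP_B = 9027/427.4 = 21.1.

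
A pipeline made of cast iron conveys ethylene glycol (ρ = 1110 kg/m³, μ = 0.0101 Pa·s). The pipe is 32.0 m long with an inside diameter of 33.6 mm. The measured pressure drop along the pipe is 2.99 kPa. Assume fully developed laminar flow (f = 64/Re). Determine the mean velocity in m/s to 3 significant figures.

V ≈ 0.326 m/s

For laminar flow, f = 64/Re with Re = ρVD/μ, so Darcy-Weisbach reduces to ΔP = 32μLV/D². Solving for V: V = ΔP·D²/(32μL) = 2990·(0.0336)²/(32·0.0101·32) = 0.3264 m/s.
Check: Re = ρVD/μ = 1110·0.3264·0.0336/0.0101 = 1205 < 2300, so the laminar assumption holds.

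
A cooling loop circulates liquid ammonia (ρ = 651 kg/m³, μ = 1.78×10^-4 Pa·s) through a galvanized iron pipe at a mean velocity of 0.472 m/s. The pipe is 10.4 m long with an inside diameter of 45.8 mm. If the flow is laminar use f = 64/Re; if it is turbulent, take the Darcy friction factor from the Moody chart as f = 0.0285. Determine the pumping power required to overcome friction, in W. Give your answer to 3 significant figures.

Reynolds number Re = ρVD/μ = 651 · 0.472 · 0.0458 / 0.000178 = 7.906e+04.
Re > 4000 → turbulent; use the Moody-chart value f = 0.0285.
Darcy-Weisbach: ΔP = f(L/D)(ρV²/2) = 0.0285·(10.4/0.0458)·(651·0.472²/2) = 0.0285·227.1·72.52 = 469.3 Pa.
Q = V·A = 0.472·0.001647 = 0.0007776 m³/s.
Pumping power P = QΔP = 0.0007776·469.3 = 0.3649 W = 0.365 W.

P ≈ 0.365 W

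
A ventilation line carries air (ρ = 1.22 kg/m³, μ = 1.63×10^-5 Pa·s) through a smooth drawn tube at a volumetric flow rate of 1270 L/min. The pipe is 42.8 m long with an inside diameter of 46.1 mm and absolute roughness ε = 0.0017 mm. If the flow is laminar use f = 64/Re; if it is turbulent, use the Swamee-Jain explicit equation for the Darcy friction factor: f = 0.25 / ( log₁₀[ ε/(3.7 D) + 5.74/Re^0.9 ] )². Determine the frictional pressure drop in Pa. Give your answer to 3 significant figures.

Q = 1270 L/min = 1270/60000 = 0.02117 m³/s.
Cross-sectional area A = πD²/4 = π(0.0461)²/4 = 0.001669 m²; mean velocity V = Q/A = 0.02117/0.001669 = 12.68 m/s.
Reynolds number Re = ρVD/μ = 1.22 · 12.68 · 0.0461 / 1.63e-05 = 4.376e+04.
Re > 4000 → turbulent. Relative roughness ε/D = 1.7e-06/0.0461 = 3.69e-05. Swamee-Jain: f = 0.25/(log₁₀[3.69e-05/3.7 + 5.74/4.376e+04^0.9])² = 0.25/(log₁₀[9.97e-06 + 0.000382])² = 0.25/(-3.407)² = 0.02154.
Darcy-Weisbach: ΔP = f(L/D)(ρV²/2) = 0.02154·(42.8/0.0461)·(1.22·12.68²/2) = 0.02154·928.4·98.1 = 1962 Pa.

ΔP ≈ 1960 Pa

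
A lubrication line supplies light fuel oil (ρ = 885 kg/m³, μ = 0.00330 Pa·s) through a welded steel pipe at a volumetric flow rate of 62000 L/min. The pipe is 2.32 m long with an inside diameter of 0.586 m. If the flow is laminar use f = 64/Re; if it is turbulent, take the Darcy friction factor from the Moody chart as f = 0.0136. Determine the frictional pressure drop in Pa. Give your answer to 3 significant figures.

Q = 62000 L/min = 62000/60000 = 1.033 m³/s.
Cross-sectional area A = πD²/4 = π(0.586)²/4 = 0.2697 m²; mean velocity V = Q/A = 1.033/0.2697 = 3.831 m/s.
Reynolds number Re = ρVD/μ = 885 · 3.831 · 0.586 / 0.0033 = 6.021e+05.
Re > 4000 → turbulent; use the Moody-chart value f = 0.0136.
Darcy-Weisbach: ΔP = f(L/D)(ρV²/2) = 0.0136·(2.32/0.586)·(885·3.831²/2) = 0.0136·3.959·6496 = 349.7 Pa.

ΔP ≈ 350 Pa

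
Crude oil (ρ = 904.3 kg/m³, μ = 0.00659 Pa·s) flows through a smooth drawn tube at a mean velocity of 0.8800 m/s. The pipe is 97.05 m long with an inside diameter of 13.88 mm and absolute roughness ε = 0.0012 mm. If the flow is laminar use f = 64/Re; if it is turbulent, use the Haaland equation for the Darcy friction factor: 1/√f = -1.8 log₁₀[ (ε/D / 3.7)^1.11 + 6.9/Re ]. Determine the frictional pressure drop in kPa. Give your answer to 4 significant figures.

Reynolds number Re = ρVD/μ = 904.3 · 0.88 · 0.01388 / 0.00659 = 1676.
Re < 2300 → laminar flow, so f = 64/Re = 64/1676 = 0.03818 (the turbulent correlation is not needed).
Darcy-Weisbach: ΔP = f(L/D)(ρV²/2) = 0.03818·(97.05/0.01388)·(904.3·0.88²/2) = 0.03818·6992·350.1 = 9.348e+04 Pa.
ΔP = 9.348e+04 Pa = 93.48 kPa.

ΔP ≈ 93.48 kPa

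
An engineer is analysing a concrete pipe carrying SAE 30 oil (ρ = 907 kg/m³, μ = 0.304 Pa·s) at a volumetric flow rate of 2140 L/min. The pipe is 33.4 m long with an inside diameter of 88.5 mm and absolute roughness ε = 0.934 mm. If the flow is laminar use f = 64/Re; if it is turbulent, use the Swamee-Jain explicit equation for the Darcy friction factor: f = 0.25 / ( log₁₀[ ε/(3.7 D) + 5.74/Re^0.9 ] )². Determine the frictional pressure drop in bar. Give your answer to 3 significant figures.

Q = 2140 L/min = 2140/60000 = 0.03567 m³/s.
Cross-sectional area A = πD²/4 = π(0.0885)²/4 = 0.006151 m²; mean velocity V = Q/A = 0.03567/0.006151 = 5.798 m/s.
Reynolds number Re = ρVD/μ = 907 · 5.798 · 0.0885 / 0.304 = 1531.
Re < 2300 → laminar flow, so f = 64/Re = 64/1531 = 0.0418 (the turbulent correlation is not needed).
Darcy-Weisbach: ΔP = f(L/D)(ρV²/2) = 0.0418·(33.4/0.0885)·(907·5.798²/2) = 0.0418·377.4·1.525e+04 = 2.405e+05 Pa.
ΔP = 2.405e+05 Pa = 2.41 bar.

ΔP ≈ 2.41 bar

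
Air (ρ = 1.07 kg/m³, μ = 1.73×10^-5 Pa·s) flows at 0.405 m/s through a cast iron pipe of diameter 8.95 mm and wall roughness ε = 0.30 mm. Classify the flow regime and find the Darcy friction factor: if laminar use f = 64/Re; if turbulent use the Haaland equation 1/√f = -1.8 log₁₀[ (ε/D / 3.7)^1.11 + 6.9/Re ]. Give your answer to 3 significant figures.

f ≈ 0.285

Re = ρVD/μ = 1.07·0.405·0.00895/1.73e-05 = 224.2.
Re < 2300 → laminar, so f = 64/Re = 0.2855 (roughness is irrelevant in laminar flow).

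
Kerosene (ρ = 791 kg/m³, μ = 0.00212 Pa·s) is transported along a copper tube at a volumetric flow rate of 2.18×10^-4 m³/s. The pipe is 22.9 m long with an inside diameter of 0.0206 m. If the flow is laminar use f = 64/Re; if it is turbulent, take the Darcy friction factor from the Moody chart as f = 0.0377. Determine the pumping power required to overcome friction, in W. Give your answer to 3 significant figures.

P ≈ 1.55 W

Cross-sectional area A = πD²/4 = π(0.0206)²/4 = 0.0003333 m²; mean velocity V = Q/A = 0.000218/0.0003333 = 0.6541 m/s.
Reynolds number Re = ρVD/μ = 791 · 0.6541 · 0.0206 / 0.00212 = 5027.
Re > 4000 → turbulent; use the Moody-chart value f = 0.0377.
Darcy-Weisbach: ΔP = f(L/D)(ρV²/2) = 0.0377·(22.9/0.0206)·(791·0.6541²/2) = 0.0377·1112·169.2 = 7091 Pa.
Pumping power P = QΔP = 0.000218·7091 = 1.546 W = 1.55 W.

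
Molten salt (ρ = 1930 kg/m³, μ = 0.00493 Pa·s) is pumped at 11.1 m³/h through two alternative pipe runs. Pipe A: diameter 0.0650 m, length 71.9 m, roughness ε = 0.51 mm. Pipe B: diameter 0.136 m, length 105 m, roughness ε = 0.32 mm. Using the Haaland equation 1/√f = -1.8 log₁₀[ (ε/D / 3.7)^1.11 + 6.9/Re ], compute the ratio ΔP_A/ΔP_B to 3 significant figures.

Pipe A: V = Q/A = 0.003083/0.003318 = 0.9292 m/s; Re = 2.364e+04; ε/D = 0.00785; Haaland → f = 0.03764; ΔP_A = f(L/D)(ρV²/2) = 3.469e+04 Pa.
Pipe B: V = Q/A = 0.003083/0.01453 = 0.2123 m/s; Re = 1.13e+04; ε/D = 0.00235; Haaland → f = 0.0332; ΔP_B = f(L/D)(ρV²/2) = 1114 Pa.
ΔP_A/ΔP_B = 3.469e+04/1114 = 31.1.

ΔP_A/ΔP_B ≈ 31.1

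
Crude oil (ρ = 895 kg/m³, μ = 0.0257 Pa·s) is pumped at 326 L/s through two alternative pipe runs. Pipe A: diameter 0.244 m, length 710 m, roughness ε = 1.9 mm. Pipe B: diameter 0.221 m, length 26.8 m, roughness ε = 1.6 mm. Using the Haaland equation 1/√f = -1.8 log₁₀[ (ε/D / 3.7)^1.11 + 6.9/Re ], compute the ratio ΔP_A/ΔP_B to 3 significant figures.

ΔP_A/ΔP_B ≈ 16.5

Pipe A: V = Q/A = 0.326/0.04676 = 6.972 m/s; Re = 5.924e+04; ε/D = 0.00779; Haaland → f = 0.03604; ΔP_A = f(L/D)(ρV²/2) = 2.281e+06 Pa.
Pipe B: V = Q/A = 0.326/0.03836 = 8.499 m/s; Re = 6.541e+04; ε/D = 0.00724; Haaland → f = 0.03517; ΔP_B = f(L/D)(ρV²/2) = 1.379e+05 Pa.
ΔP_A/ΔP_B = 2.281e+06/1.379e+05 = 16.5.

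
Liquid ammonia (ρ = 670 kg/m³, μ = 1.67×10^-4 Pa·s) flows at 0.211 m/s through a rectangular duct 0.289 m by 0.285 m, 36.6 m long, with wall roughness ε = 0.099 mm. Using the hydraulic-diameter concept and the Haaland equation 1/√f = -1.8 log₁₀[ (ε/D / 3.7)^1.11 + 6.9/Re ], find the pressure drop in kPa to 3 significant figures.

ΔP ≈ 0.0332 kPa

Hydraulic diameter D_h = 4A/P = 4·(0.289·0.285)/(2·(0.289+0.285)) = 0.3295/1.148 = 0.287 m.
Re = ρVD_h/μ = 670·0.211·0.287/0.000167 = 2.429e+05.
ε/D_h = 9.9e-05/0.287 = 0.000345; Haaland gives 1/√f = -1.8 log₁₀[3.36e-05+2.84e-05] = 7.574, so f = 0.01743.
ΔP = f(L/D_h)(ρV²/2) = 0.01743·36.6/0.287·14.91 = 33.16 Pa.
ΔP = 0.0332 kPa.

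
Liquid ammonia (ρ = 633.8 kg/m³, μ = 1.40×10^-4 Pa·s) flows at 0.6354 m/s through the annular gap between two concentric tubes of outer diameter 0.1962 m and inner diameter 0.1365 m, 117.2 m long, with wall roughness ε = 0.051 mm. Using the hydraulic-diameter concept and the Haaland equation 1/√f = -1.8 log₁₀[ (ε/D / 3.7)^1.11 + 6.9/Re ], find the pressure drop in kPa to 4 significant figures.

Hydraulic diameter D_h = 4A/P = D_o - D_i = 0.1962 - 0.1365 = 0.0597 m.
Re = ρVD_h/μ = 633.8·0.6354·0.0597/0.00014 = 1.717e+05.
ε/D_h = 5.1e-05/0.0597 = 0.000854; Haaland gives 1/√f = -1.8 log₁₀[9.19e-05+4.02e-05] = 6.982, so f = 0.02051.
ΔP = f(L/D_h)(ρV²/2) = 0.02051·117.2/0.0597·127.9 = 5152 Pa.
ΔP = 5.152 kPa.

ΔP ≈ 5.152 kPa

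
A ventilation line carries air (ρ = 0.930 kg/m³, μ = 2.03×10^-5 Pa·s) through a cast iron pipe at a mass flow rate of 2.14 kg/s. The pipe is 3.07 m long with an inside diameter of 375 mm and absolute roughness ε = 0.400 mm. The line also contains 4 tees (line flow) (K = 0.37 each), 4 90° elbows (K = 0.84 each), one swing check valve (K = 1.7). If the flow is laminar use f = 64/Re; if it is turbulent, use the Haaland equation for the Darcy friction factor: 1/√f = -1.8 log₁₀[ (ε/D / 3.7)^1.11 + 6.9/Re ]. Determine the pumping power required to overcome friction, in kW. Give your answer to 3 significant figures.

A = πD²/4 = π(0.375)²/4 = 0.1104 m²; mean velocity V = ṁ/(ρA) = 2.14/(0.93 · 0.1104) = 20.83 m/s.
Reynolds number Re = ρVD/μ = 0.93 · 20.83 · 0.375 / 2.03e-05 = 3.579e+05.
Re > 4000 → turbulent. Relative roughness ε/D = 0.0004/0.375 = 0.00107. Haaland: 1/√f = -1.8 log₁₀[(0.00107/3.7)^1.11 + 6.9/3.579e+05] = -1.8 log₁₀[0.000118 + 1.93e-05] = 6.955, so f = 0.02068.
Total minor-loss coefficient ΣK = 4·0.37 + 4·0.84 + 1·1.7 = 6.54.
ΔP = [f·L/D + ΣK]·(ρV²/2) = [0.02068·3.07/0.375 + 6.54]·(0.93·20.83²/2) = [0.1693 + 6.54]·201.8 = 1354 Pa.
Q = ṁ/ρ = 2.14/0.93 = 2.301 m³/s.
Pumping power P = QΔP = 2.301·1354 = 3116 W = 3.12 kW.

P ≈ 3.12 kW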